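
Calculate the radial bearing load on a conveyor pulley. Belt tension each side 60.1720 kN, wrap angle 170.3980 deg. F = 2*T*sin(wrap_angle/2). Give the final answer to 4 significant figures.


F = 2 * 60.1720 * sin(170.3980/2 deg)
F = 119.9 kN


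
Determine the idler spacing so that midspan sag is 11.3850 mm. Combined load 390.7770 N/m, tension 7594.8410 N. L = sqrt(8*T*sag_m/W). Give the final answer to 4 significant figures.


sag = 11.3850/1000 = 0.011385 m
L = sqrt(8 * 7594.8410 * 0.011385 / 390.7770)
L = 1.330 m


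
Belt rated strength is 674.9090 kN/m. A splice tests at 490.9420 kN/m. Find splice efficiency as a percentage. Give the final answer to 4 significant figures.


Eff = 490.9420 / 674.9090 * 100
Eff = 72.74 %


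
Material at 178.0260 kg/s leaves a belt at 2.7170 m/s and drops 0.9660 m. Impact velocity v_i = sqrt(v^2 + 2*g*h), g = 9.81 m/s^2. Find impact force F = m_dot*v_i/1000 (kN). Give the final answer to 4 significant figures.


v_i = sqrt(2.7170^2 + 2*9.81*0.9660) = 5.13176 m/s
F = 178.0260 * 5.13176 / 1000
F = 0.9136 kN


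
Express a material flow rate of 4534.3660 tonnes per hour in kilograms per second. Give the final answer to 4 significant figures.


m_dot = 4534.3660 * 1000 / 3600
m_dot = 1260 kg/s


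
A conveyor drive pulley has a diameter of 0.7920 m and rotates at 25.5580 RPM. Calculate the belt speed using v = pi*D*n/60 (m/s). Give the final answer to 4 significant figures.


v = pi * 0.7920 * 25.5580 / 60
v = 1.060 m/s


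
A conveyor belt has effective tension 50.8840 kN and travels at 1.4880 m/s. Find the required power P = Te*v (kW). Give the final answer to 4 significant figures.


P = Te * v = 50.8840 * 1.4880
P = 75.72 kW


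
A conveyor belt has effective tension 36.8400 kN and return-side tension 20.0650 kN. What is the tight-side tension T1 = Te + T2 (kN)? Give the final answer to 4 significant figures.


T1 = Te + T2 = 36.8400 + 20.0650
T1 = 56.91 kN


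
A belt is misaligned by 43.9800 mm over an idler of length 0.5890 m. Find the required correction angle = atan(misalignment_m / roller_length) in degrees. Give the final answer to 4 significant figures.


misalign_m = 43.9800 / 1000 = 0.043980 m
angle = atan(0.043980 / 0.5890)
angle = 4.270 deg


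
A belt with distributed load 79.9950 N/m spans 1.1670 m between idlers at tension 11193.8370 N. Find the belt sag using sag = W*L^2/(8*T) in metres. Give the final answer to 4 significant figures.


sag = 79.9950 * 1.1670^2 / (8 * 11193.8370)
sag = 0.001217 m


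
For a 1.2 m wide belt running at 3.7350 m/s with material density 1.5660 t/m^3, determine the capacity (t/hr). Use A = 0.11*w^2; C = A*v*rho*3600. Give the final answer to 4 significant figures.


A = 0.11 * 1.2^2 = 0.1584 m^2
C = 0.1584 * 3.7350 * 1.5660 * 3600
C = 3335 t/hr


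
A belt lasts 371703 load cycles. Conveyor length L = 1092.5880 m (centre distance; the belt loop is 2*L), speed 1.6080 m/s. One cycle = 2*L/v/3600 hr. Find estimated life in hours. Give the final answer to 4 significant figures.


cycle_time = 2 * 1092.5880 / 1.6080 / 3600 = 0.377483 hr
life = 371703 * 0.377483 = 140300 hours


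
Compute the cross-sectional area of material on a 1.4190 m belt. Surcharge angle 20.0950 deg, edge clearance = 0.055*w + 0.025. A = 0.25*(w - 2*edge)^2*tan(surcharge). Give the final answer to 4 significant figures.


edge = 0.055*1.4190 + 0.025 = 0.103045 m
ew = 1.4190 - 2*0.103045 = 1.21291 m
A = 0.25 * 1.21291^2 * tan(20.0950 deg)
A = 0.1346 m^2


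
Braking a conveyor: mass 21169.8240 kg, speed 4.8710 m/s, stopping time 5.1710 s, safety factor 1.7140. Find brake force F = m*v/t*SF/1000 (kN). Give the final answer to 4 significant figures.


F = 21169.8240 * 4.8710 / 5.1710 * 1.7140 / 1000
F = 34.18 kN


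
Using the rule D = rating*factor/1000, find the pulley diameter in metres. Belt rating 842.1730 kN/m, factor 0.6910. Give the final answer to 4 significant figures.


D = 842.1730 * 0.6910 / 1000
D = 0.5819 m


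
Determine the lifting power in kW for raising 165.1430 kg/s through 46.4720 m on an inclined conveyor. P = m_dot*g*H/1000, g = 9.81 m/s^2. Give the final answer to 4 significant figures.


P = 165.1430 * 9.81 * 46.4720 / 1000
P = 75.29 kW


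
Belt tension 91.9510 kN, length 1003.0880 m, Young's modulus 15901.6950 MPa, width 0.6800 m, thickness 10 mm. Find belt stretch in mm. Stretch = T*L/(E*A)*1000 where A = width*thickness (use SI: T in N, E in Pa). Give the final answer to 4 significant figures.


A = 0.6800 * 0.01 = 0.00680 m^2
Stretch = 91.9510*1000 * 1003.0880 / (15901.6950e6 * 0.00680) * 1000
Stretch = 853.0 mm


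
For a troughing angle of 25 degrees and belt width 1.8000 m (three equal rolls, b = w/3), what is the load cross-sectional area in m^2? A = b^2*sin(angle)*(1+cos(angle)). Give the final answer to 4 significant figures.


b = 1.8000/3 = 0.6 m
A = 0.6^2 * sin(25 deg) * (1 + cos(25 deg))
A = 0.2900 m^2


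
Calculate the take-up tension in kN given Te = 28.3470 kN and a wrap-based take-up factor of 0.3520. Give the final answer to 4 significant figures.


T_tu = 28.3470 * 0.3520
T_tu = 9.978 kN


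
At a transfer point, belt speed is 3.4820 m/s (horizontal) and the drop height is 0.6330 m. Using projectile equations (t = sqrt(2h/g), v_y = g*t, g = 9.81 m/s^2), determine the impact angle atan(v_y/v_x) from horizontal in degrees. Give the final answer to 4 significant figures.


t = sqrt(2*0.6330/9.81) = 0.359238 s
v_y = 9.81 * 0.359238 = 3.52412 m/s
angle = atan(3.52412 / 3.4820) = 45.34 deg


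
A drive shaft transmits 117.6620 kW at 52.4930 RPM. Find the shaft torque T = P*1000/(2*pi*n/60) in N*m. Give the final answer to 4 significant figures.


omega = 2*pi*52.4930/60 = 5.49705 rad/s
T = 117.6620*1000 / 5.49705
T = 21400 N*m


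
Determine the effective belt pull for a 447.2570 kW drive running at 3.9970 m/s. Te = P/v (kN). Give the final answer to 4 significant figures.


Te = P / v = 447.2570 / 3.9970
Te = 111.9 kN


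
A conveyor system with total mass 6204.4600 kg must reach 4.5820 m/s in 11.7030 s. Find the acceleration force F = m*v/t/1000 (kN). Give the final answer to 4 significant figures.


F = 6204.4600 * 4.5820 / 11.7030 / 1000
F = 2.429 kN


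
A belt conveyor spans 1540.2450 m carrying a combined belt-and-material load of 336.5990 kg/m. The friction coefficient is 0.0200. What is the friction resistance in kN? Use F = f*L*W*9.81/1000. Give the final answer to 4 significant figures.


F = 0.0200 * 1540.2450 * 336.5990 * 9.81 / 1000
F = 101.7 kN


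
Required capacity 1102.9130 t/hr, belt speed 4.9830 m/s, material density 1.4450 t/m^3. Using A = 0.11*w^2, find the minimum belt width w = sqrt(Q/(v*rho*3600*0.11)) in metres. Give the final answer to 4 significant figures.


A_req = 1102.9130 / (4.9830 * 1.4450 * 3600) = 0.0425481 m^2
w = sqrt(0.0425481 / 0.11)
w = 0.6219 m


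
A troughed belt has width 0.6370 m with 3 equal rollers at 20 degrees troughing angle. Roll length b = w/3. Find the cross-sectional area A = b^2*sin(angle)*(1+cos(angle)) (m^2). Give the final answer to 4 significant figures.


b = 0.6370/3 = 0.212333 m
A = 0.212333^2 * sin(20 deg) * (1 + cos(20 deg))
A = 0.02991 m^2


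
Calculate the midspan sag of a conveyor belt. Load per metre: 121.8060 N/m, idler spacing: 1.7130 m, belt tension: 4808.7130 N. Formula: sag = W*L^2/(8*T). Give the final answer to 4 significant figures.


sag = 121.8060 * 1.7130^2 / (8 * 4808.7130)
sag = 0.009291 m


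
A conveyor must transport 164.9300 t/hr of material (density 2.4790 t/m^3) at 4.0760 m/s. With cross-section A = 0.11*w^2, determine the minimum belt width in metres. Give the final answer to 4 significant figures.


A_req = 164.9300 / (4.0760 * 2.4790 * 3600) = 0.00453405 m^2
w = sqrt(0.00453405 / 0.11)
w = 0.2030 m


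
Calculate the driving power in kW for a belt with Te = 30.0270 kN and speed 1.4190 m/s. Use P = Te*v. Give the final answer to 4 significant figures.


P = Te * v = 30.0270 * 1.4190
P = 42.61 kW


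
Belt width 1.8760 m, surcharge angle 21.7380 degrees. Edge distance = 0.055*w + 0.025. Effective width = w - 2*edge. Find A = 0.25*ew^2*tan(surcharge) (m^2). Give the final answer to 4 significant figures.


edge = 0.055*1.8760 + 0.025 = 0.12818 m
ew = 1.8760 - 2*0.12818 = 1.61964 m
A = 0.25 * 1.61964^2 * tan(21.7380 deg)
A = 0.2615 m^2


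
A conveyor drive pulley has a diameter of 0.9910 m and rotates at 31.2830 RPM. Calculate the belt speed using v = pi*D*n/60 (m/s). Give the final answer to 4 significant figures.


v = pi * 0.9910 * 31.2830 / 60
v = 1.623 m/s


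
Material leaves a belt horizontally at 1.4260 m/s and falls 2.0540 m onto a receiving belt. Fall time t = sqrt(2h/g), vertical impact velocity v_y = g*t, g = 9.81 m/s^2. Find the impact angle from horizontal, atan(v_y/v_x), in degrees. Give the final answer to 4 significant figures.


t = sqrt(2*2.0540/9.81) = 0.647114 s
v_y = 9.81 * 0.647114 = 6.34819 m/s
angle = atan(6.34819 / 1.4260) = 77.34 deg


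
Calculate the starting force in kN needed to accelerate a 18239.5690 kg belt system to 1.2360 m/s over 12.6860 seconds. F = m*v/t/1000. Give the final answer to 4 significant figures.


F = 18239.5690 * 1.2360 / 12.6860 / 1000
F = 1.777 kN


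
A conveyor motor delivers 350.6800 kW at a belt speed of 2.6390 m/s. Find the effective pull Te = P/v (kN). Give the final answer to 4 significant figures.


Te = P / v = 350.6800 / 2.6390
Te = 132.9 kN


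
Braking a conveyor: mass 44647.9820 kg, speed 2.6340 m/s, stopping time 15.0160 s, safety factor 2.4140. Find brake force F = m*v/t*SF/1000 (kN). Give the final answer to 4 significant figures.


F = 44647.9820 * 2.6340 / 15.0160 * 2.4140 / 1000
F = 18.91 kN


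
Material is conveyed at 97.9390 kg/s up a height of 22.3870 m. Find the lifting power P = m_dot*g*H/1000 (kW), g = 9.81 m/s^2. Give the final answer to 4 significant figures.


P = 97.9390 * 9.81 * 22.3870 / 1000
P = 21.51 kW


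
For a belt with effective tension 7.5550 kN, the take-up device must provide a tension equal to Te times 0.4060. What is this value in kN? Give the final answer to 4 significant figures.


T_tu = 7.5550 * 0.4060
T_tu = 3.067 kN


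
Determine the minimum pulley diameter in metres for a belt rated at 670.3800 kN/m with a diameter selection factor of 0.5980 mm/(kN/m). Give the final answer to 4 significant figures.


D = 670.3800 * 0.5980 / 1000
D = 0.4009 m


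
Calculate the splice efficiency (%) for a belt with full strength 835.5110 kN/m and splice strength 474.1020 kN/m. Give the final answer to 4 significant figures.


Eff = 474.1020 / 835.5110 * 100
Eff = 56.74 %


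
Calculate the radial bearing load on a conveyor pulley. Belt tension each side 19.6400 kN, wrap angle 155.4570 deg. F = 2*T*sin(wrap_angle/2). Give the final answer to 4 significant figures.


F = 2 * 19.6400 * sin(155.4570/2 deg)
F = 38.38 kN


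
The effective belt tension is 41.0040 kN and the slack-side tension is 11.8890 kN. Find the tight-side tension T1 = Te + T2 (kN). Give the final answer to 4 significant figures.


T1 = Te + T2 = 41.0040 + 11.8890
T1 = 52.89 kN


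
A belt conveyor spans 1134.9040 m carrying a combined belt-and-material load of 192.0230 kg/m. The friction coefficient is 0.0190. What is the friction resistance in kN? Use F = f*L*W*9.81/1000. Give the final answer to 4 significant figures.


F = 0.0190 * 1134.9040 * 192.0230 * 9.81 / 1000
F = 40.62 kN


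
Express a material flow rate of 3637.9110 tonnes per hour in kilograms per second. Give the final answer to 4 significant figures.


m_dot = 3637.9110 * 1000 / 3600
m_dot = 1011 kg/s


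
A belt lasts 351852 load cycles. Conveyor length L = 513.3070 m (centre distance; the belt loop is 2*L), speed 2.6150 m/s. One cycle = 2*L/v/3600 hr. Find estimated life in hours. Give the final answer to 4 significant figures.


cycle_time = 2 * 513.3070 / 2.6150 / 3600 = 0.109052 hr
life = 351852 * 0.109052 = 38370 hours


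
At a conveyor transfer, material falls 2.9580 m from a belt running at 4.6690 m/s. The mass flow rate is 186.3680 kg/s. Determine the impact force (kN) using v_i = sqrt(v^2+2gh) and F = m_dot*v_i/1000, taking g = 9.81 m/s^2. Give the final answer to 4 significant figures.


v_i = sqrt(4.6690^2 + 2*9.81*2.9580) = 8.93507 m/s
F = 186.3680 * 8.93507 / 1000
F = 1.665 kN


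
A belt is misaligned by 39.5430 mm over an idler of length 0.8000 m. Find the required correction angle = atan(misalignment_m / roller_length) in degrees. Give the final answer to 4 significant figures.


misalign_m = 39.5430 / 1000 = 0.039543 m
angle = atan(0.039543 / 0.8000)
angle = 2.830 deg


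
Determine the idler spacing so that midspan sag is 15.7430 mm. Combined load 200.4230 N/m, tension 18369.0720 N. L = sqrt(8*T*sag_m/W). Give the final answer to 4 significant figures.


sag = 15.7430/1000 = 0.015743 m
L = sqrt(8 * 18369.0720 * 0.015743 / 200.4230)
L = 3.397 m


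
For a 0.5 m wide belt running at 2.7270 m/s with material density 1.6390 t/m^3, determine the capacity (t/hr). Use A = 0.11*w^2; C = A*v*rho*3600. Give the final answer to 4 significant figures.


A = 0.11 * 0.5^2 = 0.0275 m^2
C = 0.0275 * 2.7270 * 1.6390 * 3600
C = 442.5 t/hr


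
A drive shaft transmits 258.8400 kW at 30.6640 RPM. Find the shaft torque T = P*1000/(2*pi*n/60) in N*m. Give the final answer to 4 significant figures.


omega = 2*pi*30.6640/60 = 3.21113 rad/s
T = 258.8400*1000 / 3.21113
T = 80610 N*m


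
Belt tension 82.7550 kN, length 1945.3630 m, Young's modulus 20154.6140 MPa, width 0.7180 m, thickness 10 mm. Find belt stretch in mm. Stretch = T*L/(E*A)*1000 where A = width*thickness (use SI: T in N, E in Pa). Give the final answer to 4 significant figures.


A = 0.7180 * 0.01 = 0.00718 m^2
Stretch = 82.7550*1000 * 1945.3630 / (20154.6140e6 * 0.00718) * 1000
Stretch = 1112 mm


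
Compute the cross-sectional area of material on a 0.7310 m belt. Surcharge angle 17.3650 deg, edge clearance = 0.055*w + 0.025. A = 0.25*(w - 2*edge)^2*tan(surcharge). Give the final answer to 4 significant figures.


edge = 0.055*0.7310 + 0.025 = 0.065205 m
ew = 0.7310 - 2*0.065205 = 0.60059 m
A = 0.25 * 0.60059^2 * tan(17.3650 deg)
A = 0.02820 m^2


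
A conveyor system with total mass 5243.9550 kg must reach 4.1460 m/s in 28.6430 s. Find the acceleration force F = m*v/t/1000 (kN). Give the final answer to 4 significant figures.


F = 5243.9550 * 4.1460 / 28.6430 / 1000
F = 0.7590 kN


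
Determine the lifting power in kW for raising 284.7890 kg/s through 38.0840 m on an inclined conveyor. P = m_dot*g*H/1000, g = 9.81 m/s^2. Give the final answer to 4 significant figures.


P = 284.7890 * 9.81 * 38.0840 / 1000
P = 106.4 kW


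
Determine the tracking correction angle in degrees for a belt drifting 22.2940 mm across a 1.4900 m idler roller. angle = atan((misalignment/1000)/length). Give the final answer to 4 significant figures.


misalign_m = 22.2940 / 1000 = 0.022294 m
angle = atan(0.022294 / 1.4900)
angle = 0.8572 deg


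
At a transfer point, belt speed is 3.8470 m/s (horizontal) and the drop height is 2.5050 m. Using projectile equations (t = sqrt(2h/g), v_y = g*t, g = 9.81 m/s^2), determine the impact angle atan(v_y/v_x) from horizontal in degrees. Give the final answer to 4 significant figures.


t = sqrt(2*2.5050/9.81) = 0.714635 s
v_y = 9.81 * 0.714635 = 7.01057 m/s
angle = atan(7.01057 / 3.8470) = 61.24 deg


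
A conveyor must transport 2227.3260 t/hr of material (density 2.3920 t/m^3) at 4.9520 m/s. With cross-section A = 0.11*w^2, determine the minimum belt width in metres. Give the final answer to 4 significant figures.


A_req = 2227.3260 / (4.9520 * 2.3920 * 3600) = 0.0522323 m^2
w = sqrt(0.0522323 / 0.11)
w = 0.6891 m


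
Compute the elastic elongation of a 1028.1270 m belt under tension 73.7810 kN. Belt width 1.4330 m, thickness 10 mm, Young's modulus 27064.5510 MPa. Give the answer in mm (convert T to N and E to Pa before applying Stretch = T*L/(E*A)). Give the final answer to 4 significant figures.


A = 1.4330 * 0.01 = 0.01433 m^2
Stretch = 73.7810*1000 * 1028.1270 / (27064.5510e6 * 0.01433) * 1000
Stretch = 195.6 mm


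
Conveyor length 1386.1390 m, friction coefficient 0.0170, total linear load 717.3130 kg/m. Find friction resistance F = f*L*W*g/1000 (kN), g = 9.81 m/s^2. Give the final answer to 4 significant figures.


F = 0.0170 * 1386.1390 * 717.3130 * 9.81 / 1000
F = 165.8 kN


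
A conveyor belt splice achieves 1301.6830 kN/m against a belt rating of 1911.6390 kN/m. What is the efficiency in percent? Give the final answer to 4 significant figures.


Eff = 1301.6830 / 1911.6390 * 100
Eff = 68.09 %


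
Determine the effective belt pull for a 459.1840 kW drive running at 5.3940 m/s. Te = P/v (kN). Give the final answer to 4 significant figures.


Te = P / v = 459.1840 / 5.3940
Te = 85.13 kN


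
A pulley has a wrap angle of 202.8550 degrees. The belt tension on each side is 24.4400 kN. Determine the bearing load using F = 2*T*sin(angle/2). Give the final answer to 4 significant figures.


F = 2 * 24.4400 * sin(202.8550/2 deg)
F = 47.91 kN


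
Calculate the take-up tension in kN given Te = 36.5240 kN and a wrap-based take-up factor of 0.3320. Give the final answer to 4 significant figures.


T_tu = 36.5240 * 0.3320
T_tu = 12.13 kN


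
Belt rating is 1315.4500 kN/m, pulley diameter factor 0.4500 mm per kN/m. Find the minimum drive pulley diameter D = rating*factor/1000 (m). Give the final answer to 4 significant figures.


D = 1315.4500 * 0.4500 / 1000
D = 0.5920 m


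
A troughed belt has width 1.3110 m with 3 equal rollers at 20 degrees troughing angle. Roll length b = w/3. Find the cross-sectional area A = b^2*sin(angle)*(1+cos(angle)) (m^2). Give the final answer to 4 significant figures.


b = 1.3110/3 = 0.437 m
A = 0.437^2 * sin(20 deg) * (1 + cos(20 deg))
A = 0.1267 m^2


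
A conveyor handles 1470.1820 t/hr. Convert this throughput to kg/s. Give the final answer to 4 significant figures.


m_dot = 1470.1820 * 1000 / 3600
m_dot = 408.4 kg/s


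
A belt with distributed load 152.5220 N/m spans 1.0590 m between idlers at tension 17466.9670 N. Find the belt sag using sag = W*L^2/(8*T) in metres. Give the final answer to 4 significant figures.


sag = 152.5220 * 1.0590^2 / (8 * 17466.9670)
sag = 0.001224 m


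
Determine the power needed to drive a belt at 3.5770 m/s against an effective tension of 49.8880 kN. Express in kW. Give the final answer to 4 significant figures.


P = Te * v = 49.8880 * 3.5770
P = 178.4 kW


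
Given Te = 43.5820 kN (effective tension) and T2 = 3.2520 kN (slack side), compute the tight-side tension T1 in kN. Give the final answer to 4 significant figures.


T1 = Te + T2 = 43.5820 + 3.2520
T1 = 46.83 kN


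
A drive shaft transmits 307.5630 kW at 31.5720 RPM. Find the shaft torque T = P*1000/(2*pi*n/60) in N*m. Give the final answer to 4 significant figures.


omega = 2*pi*31.5720/60 = 3.30621 rad/s
T = 307.5630*1000 / 3.30621
T = 93030 N*m


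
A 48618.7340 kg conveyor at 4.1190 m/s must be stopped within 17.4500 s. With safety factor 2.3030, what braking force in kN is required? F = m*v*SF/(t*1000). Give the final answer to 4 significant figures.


F = 48618.7340 * 4.1190 / 17.4500 * 2.3030 / 1000
F = 26.43 kN


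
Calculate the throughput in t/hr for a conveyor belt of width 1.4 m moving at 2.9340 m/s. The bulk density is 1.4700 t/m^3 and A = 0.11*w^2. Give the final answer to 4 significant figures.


A = 0.11 * 1.4^2 = 0.2156 m^2
C = 0.2156 * 2.9340 * 1.4700 * 3600
C = 3348 t/hr


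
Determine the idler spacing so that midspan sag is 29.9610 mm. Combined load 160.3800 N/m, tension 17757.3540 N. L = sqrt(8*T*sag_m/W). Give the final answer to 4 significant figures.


sag = 29.9610/1000 = 0.029961 m
L = sqrt(8 * 17757.3540 * 0.029961 / 160.3800)
L = 5.152 m


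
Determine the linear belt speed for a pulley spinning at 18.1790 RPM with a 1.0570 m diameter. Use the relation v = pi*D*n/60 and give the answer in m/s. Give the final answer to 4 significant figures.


v = pi * 1.0570 * 18.1790 / 60
v = 1.006 m/s


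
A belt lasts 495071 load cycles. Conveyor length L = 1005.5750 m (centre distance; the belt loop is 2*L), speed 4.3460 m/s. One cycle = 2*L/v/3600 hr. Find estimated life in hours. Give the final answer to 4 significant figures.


cycle_time = 2 * 1005.5750 / 4.3460 / 3600 = 0.128544 hr
life = 495071 * 0.128544 = 63640 hours


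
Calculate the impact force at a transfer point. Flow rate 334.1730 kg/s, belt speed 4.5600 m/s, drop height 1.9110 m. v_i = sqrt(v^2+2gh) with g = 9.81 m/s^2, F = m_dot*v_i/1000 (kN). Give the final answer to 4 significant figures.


v_i = sqrt(4.5600^2 + 2*9.81*1.9110) = 7.63462 m/s
F = 334.1730 * 7.63462 / 1000
F = 2.551 kN


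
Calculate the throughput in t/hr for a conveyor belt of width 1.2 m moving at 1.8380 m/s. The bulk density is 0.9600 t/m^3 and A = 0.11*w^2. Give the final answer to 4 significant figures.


A = 0.11 * 1.2^2 = 0.1584 m^2
C = 0.1584 * 1.8380 * 0.9600 * 3600
C = 1006 t/hr


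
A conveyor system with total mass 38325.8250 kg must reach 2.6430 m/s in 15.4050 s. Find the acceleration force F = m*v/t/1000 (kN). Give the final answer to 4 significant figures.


F = 38325.8250 * 2.6430 / 15.4050 / 1000
F = 6.575 kN


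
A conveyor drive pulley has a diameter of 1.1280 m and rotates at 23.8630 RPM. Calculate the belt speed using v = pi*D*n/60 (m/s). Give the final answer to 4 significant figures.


v = pi * 1.1280 * 23.8630 / 60
v = 1.409 m/s


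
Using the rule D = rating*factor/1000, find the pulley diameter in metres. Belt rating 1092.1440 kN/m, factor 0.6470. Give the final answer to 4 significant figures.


D = 1092.1440 * 0.6470 / 1000
D = 0.7066 m


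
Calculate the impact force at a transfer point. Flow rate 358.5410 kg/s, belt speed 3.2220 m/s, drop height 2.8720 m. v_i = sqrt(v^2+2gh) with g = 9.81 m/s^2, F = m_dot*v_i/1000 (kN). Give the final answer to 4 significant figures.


v_i = sqrt(3.2220^2 + 2*9.81*2.8720) = 8.16884 m/s
F = 358.5410 * 8.16884 / 1000
F = 2.929 kN


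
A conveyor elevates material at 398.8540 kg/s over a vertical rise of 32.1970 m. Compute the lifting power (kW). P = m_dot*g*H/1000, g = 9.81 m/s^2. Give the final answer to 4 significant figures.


P = 398.8540 * 9.81 * 32.1970 / 1000
P = 126.0 kW


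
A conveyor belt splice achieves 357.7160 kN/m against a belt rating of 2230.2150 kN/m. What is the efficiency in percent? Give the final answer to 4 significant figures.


Eff = 357.7160 / 2230.2150 * 100
Eff = 16.04 %


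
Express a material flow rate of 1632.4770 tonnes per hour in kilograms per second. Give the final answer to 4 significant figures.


m_dot = 1632.4770 * 1000 / 3600
m_dot = 453.5 kg/s


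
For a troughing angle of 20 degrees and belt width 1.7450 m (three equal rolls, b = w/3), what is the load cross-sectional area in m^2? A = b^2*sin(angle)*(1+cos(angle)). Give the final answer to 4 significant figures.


b = 1.7450/3 = 0.581667 m
A = 0.581667^2 * sin(20 deg) * (1 + cos(20 deg))
A = 0.2245 m^2


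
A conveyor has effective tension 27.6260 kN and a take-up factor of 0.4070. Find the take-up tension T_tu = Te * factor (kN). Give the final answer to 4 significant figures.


T_tu = 27.6260 * 0.4070
T_tu = 11.24 kN


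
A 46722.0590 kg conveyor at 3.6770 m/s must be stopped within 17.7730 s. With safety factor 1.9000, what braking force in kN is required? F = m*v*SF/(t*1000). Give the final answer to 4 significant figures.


F = 46722.0590 * 3.6770 / 17.7730 * 1.9000 / 1000
F = 18.37 kN


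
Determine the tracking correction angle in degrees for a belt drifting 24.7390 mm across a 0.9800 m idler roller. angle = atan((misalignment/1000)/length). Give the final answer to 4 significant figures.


misalign_m = 24.7390 / 1000 = 0.024739 m
angle = atan(0.024739 / 0.9800)
angle = 1.446 deg


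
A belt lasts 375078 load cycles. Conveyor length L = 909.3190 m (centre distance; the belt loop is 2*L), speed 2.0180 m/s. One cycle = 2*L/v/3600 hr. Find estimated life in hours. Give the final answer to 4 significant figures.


cycle_time = 2 * 909.3190 / 2.0180 / 3600 = 0.250336 hr
life = 375078 * 0.250336 = 93900 hours


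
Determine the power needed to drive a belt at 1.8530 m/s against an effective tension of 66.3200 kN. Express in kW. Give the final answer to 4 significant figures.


P = Te * v = 66.3200 * 1.8530
P = 122.9 kW


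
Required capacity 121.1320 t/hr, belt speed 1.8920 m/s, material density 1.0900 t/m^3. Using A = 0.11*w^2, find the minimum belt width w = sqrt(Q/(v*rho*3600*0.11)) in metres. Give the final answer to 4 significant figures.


A_req = 121.1320 / (1.8920 * 1.0900 * 3600) = 0.0163158 m^2
w = sqrt(0.0163158 / 0.11)
w = 0.3851 m


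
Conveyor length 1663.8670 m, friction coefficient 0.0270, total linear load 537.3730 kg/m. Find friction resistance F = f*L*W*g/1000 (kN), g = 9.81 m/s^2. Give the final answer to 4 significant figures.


F = 0.0270 * 1663.8670 * 537.3730 * 9.81 / 1000
F = 236.8 kN


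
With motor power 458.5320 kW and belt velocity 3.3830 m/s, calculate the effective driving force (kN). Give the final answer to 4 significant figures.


Te = P / v = 458.5320 / 3.3830
Te = 135.5 kN


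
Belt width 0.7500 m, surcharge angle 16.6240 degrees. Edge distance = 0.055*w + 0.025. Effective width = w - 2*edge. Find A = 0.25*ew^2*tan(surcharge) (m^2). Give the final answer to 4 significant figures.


edge = 0.055*0.7500 + 0.025 = 0.06625 m
ew = 0.7500 - 2*0.06625 = 0.6175 m
A = 0.25 * 0.6175^2 * tan(16.6240 deg)
A = 0.02846 m^2


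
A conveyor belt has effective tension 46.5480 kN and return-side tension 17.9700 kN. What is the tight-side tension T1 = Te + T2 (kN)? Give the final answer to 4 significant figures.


T1 = Te + T2 = 46.5480 + 17.9700
T1 = 64.52 kN


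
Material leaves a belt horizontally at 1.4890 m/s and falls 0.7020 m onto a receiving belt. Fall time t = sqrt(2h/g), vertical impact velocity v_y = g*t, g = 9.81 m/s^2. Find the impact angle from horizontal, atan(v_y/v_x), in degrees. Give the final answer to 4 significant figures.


t = sqrt(2*0.7020/9.81) = 0.378311 s
v_y = 9.81 * 0.378311 = 3.71123 m/s
angle = atan(3.71123 / 1.4890) = 68.14 deg


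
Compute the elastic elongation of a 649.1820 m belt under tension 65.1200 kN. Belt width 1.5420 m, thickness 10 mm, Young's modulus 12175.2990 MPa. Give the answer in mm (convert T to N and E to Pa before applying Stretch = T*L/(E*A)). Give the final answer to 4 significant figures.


A = 1.5420 * 0.01 = 0.01542 m^2
Stretch = 65.1200*1000 * 649.1820 / (12175.2990e6 * 0.01542) * 1000
Stretch = 225.2 mm


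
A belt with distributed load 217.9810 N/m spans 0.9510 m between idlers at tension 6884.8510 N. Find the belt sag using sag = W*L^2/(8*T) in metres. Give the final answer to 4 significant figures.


sag = 217.9810 * 0.9510^2 / (8 * 6884.8510)
sag = 0.003579 m


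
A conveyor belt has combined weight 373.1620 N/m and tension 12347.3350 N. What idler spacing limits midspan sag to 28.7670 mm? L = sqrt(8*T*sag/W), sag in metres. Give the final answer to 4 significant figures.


sag = 28.7670/1000 = 0.028767 m
L = sqrt(8 * 12347.3350 * 0.028767 / 373.1620)
L = 2.759 m


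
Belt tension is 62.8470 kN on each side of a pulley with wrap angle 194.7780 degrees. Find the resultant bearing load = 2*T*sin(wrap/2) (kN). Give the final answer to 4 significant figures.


F = 2 * 62.8470 * sin(194.7780/2 deg)
F = 124.7 kN


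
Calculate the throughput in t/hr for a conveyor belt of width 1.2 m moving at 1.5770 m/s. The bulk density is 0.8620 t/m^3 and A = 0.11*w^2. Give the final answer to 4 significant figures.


A = 0.11 * 1.2^2 = 0.1584 m^2
C = 0.1584 * 1.5770 * 0.8620 * 3600
C = 775.2 t/hr


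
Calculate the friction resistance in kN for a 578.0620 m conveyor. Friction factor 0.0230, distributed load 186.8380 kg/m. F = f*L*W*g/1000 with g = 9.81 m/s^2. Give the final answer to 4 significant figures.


F = 0.0230 * 578.0620 * 186.8380 * 9.81 / 1000
F = 24.37 kN


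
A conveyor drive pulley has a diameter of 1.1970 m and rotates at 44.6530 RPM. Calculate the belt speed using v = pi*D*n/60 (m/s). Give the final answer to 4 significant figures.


v = pi * 1.1970 * 44.6530 / 60
v = 2.799 m/s


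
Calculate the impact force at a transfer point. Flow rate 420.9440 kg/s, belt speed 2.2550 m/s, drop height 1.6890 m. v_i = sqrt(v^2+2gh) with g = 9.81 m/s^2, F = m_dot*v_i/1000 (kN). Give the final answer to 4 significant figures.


v_i = sqrt(2.2550^2 + 2*9.81*1.6890) = 6.18249 m/s
F = 420.9440 * 6.18249 / 1000
F = 2.602 kN


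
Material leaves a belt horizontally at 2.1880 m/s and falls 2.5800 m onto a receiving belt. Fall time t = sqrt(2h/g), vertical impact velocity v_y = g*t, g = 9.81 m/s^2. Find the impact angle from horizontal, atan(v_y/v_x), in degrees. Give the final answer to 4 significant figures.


t = sqrt(2*2.5800/9.81) = 0.725254 s
v_y = 9.81 * 0.725254 = 7.11474 m/s
angle = atan(7.11474 / 2.1880) = 72.91 deg


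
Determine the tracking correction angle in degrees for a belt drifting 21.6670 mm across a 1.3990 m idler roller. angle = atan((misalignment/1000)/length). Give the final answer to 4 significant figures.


misalign_m = 21.6670 / 1000 = 0.021667 m
angle = atan(0.021667 / 1.3990)
angle = 0.8873 deg


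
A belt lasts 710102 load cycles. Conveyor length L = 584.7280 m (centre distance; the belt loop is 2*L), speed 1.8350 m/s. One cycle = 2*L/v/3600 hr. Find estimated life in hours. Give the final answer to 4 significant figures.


cycle_time = 2 * 584.7280 / 1.8350 / 3600 = 0.177029 hr
life = 710102 * 0.177029 = 125700 hours


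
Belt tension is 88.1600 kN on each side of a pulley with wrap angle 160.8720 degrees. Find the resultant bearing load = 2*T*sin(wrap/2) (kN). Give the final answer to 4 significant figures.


F = 2 * 88.1600 * sin(160.8720/2 deg)
F = 173.9 kN


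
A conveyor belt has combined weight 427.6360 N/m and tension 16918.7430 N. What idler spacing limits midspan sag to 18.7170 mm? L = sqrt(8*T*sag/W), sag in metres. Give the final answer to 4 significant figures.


sag = 18.7170/1000 = 0.018717 m
L = sqrt(8 * 16918.7430 * 0.018717 / 427.6360)
L = 2.434 m


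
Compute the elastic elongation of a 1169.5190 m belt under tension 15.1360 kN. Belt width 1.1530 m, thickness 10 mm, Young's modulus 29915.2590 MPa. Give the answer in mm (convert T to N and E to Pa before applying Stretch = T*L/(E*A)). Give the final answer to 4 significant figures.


A = 1.1530 * 0.01 = 0.01153 m^2
Stretch = 15.1360*1000 * 1169.5190 / (29915.2590e6 * 0.01153) * 1000
Stretch = 51.32 mm


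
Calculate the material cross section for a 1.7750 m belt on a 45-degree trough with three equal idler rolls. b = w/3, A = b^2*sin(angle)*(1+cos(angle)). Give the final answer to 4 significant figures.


b = 1.7750/3 = 0.591667 m
A = 0.591667^2 * sin(45 deg) * (1 + cos(45 deg))
A = 0.4226 m^2


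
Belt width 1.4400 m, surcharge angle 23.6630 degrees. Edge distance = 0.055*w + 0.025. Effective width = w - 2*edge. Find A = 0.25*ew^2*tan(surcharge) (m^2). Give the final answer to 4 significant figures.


edge = 0.055*1.4400 + 0.025 = 0.1042 m
ew = 1.4400 - 2*0.1042 = 1.2316 m
A = 0.25 * 1.2316^2 * tan(23.6630 deg)
A = 0.1662 m^2


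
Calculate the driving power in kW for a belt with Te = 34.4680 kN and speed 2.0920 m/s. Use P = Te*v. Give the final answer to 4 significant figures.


P = Te * v = 34.4680 * 2.0920
P = 72.11 kW


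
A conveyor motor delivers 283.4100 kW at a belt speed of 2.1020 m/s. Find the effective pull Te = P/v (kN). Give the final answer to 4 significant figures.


Te = P / v = 283.4100 / 2.1020
Te = 134.8 kN


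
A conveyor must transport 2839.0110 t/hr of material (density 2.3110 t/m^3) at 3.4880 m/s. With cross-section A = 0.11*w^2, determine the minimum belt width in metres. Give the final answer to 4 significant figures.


A_req = 2839.0110 / (3.4880 * 2.3110 * 3600) = 0.0978336 m^2
w = sqrt(0.0978336 / 0.11)
w = 0.9431 m


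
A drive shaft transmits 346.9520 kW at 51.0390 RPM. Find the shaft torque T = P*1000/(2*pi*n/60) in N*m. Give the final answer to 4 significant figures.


omega = 2*pi*51.0390/60 = 5.34479 rad/s
T = 346.9520*1000 / 5.34479
T = 64910 N*m


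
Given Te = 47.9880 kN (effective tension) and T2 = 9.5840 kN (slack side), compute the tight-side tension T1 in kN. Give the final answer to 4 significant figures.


T1 = Te + T2 = 47.9880 + 9.5840
T1 = 57.57 kN


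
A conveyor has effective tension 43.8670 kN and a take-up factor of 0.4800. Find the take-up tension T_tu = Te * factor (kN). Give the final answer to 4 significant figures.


T_tu = 43.8670 * 0.4800
T_tu = 21.06 kN


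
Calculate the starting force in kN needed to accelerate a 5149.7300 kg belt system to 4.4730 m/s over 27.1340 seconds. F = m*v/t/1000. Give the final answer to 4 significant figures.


F = 5149.7300 * 4.4730 / 27.1340 / 1000
F = 0.8489 kN


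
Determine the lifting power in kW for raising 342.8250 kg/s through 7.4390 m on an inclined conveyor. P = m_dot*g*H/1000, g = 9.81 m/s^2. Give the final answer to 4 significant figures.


P = 342.8250 * 9.81 * 7.4390 / 1000
P = 25.02 kW


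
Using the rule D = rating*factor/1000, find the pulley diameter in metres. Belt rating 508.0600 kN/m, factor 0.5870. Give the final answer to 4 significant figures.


D = 508.0600 * 0.5870 / 1000
D = 0.2982 m


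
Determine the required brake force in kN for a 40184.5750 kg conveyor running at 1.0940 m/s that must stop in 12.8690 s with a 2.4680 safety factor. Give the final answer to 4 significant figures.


F = 40184.5750 * 1.0940 / 12.8690 * 2.4680 / 1000
F = 8.431 kN


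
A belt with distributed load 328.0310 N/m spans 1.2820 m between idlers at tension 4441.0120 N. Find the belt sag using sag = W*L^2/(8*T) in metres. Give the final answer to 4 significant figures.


sag = 328.0310 * 1.2820^2 / (8 * 4441.0120)
sag = 0.01517 m


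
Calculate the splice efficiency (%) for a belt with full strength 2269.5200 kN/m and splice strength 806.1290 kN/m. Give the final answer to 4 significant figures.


Eff = 806.1290 / 2269.5200 * 100
Eff = 35.52 %


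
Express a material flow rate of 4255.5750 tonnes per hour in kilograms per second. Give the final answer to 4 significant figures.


m_dot = 4255.5750 * 1000 / 3600
m_dot = 1182 kg/s


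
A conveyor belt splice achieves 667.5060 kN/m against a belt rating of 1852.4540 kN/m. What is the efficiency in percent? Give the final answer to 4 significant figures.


Eff = 667.5060 / 1852.4540 * 100
Eff = 36.03 %


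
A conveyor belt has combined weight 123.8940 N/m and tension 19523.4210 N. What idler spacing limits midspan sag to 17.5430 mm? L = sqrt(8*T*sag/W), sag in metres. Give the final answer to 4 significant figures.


sag = 17.5430/1000 = 0.017543 m
L = sqrt(8 * 19523.4210 * 0.017543 / 123.8940)
L = 4.703 m


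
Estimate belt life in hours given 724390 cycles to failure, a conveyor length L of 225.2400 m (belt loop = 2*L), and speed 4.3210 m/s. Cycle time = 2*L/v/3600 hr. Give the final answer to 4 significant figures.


cycle_time = 2 * 225.2400 / 4.3210 / 3600 = 0.0289593 hr
life = 724390 * 0.0289593 = 20980 hours


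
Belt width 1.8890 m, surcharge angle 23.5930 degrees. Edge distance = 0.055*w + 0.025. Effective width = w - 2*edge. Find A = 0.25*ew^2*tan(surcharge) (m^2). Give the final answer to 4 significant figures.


edge = 0.055*1.8890 + 0.025 = 0.128895 m
ew = 1.8890 - 2*0.128895 = 1.63121 m
A = 0.25 * 1.63121^2 * tan(23.5930 deg)
A = 0.2905 m^2


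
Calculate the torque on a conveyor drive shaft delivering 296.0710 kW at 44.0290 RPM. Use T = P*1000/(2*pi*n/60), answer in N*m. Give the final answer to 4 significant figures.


omega = 2*pi*44.0290/60 = 4.61071 rad/s
T = 296.0710*1000 / 4.61071
T = 64210 N*m


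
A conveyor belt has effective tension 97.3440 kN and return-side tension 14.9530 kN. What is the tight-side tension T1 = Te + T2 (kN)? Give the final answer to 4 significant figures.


T1 = Te + T2 = 97.3440 + 14.9530
T1 = 112.3 kN


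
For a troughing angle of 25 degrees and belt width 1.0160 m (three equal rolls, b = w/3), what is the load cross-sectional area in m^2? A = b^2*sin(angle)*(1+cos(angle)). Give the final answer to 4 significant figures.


b = 1.0160/3 = 0.338667 m
A = 0.338667^2 * sin(25 deg) * (1 + cos(25 deg))
A = 0.09240 m^2


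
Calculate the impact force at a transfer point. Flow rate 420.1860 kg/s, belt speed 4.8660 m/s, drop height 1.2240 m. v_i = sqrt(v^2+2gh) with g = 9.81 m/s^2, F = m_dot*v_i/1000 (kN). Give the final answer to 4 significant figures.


v_i = sqrt(4.8660^2 + 2*9.81*1.2240) = 6.906 m/s
F = 420.1860 * 6.906 / 1000
F = 2.902 kN


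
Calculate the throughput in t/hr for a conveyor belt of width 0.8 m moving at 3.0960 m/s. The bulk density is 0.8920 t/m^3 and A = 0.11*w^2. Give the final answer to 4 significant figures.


A = 0.11 * 0.8^2 = 0.0704 m^2
C = 0.0704 * 3.0960 * 0.8920 * 3600
C = 699.9 t/hr


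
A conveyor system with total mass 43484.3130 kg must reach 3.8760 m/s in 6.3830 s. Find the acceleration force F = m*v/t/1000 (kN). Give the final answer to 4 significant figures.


F = 43484.3130 * 3.8760 / 6.3830 / 1000
F = 26.41 kN


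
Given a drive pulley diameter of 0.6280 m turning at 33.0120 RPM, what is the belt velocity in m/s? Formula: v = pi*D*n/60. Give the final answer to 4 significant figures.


v = pi * 0.6280 * 33.0120 / 60
v = 1.086 m/s


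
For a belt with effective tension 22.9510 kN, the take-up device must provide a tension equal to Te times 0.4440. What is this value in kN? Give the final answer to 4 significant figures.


T_tu = 22.9510 * 0.4440
T_tu = 10.19 kN


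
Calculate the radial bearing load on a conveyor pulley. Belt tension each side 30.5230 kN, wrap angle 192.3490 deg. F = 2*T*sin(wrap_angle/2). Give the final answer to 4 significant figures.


F = 2 * 30.5230 * sin(192.3490/2 deg)
F = 60.69 kN


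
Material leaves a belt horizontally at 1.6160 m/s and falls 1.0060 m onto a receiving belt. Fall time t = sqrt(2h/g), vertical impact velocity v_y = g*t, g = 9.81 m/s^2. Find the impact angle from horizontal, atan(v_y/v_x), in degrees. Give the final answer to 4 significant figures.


t = sqrt(2*1.0060/9.81) = 0.452876 s
v_y = 9.81 * 0.452876 = 4.44271 m/s
angle = atan(4.44271 / 1.6160) = 70.01 deg


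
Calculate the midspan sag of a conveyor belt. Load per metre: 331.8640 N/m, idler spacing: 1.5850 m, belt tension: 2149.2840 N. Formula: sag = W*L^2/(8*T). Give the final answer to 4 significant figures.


sag = 331.8640 * 1.5850^2 / (8 * 2149.2840)
sag = 0.04849 m


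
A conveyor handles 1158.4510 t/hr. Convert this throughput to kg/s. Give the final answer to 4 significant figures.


m_dot = 1158.4510 * 1000 / 3600
m_dot = 321.8 kg/s


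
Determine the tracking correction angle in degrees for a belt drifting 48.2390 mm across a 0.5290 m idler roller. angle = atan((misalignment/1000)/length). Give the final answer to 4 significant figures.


misalign_m = 48.2390 / 1000 = 0.048239 m
angle = atan(0.048239 / 0.5290)
angle = 5.210 deg


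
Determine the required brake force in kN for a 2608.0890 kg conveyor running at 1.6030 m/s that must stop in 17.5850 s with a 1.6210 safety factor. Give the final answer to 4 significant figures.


F = 2608.0890 * 1.6030 / 17.5850 * 1.6210 / 1000
F = 0.3854 kN


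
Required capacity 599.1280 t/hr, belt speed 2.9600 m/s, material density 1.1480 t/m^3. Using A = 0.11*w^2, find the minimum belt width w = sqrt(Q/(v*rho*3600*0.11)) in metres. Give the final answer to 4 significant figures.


A_req = 599.1280 / (2.9600 * 1.1480 * 3600) = 0.048976 m^2
w = sqrt(0.048976 / 0.11)
w = 0.6673 m
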